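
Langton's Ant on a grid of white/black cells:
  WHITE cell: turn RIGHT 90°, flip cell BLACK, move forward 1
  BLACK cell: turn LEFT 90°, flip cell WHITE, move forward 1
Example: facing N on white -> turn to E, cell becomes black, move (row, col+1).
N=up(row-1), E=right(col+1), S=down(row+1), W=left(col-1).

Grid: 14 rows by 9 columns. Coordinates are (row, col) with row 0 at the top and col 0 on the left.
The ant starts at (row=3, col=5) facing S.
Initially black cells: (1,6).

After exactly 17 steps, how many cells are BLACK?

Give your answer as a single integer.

Answer: 8

Derivation:
Step 1: on WHITE (3,5): turn R to W, flip to black, move to (3,4). |black|=2
Step 2: on WHITE (3,4): turn R to N, flip to black, move to (2,4). |black|=3
Step 3: on WHITE (2,4): turn R to E, flip to black, move to (2,5). |black|=4
Step 4: on WHITE (2,5): turn R to S, flip to black, move to (3,5). |black|=5
Step 5: on BLACK (3,5): turn L to E, flip to white, move to (3,6). |black|=4
Step 6: on WHITE (3,6): turn R to S, flip to black, move to (4,6). |black|=5
Step 7: on WHITE (4,6): turn R to W, flip to black, move to (4,5). |black|=6
Step 8: on WHITE (4,5): turn R to N, flip to black, move to (3,5). |black|=7
Step 9: on WHITE (3,5): turn R to E, flip to black, move to (3,6). |black|=8
Step 10: on BLACK (3,6): turn L to N, flip to white, move to (2,6). |black|=7
Step 11: on WHITE (2,6): turn R to E, flip to black, move to (2,7). |black|=8
Step 12: on WHITE (2,7): turn R to S, flip to black, move to (3,7). |black|=9
Step 13: on WHITE (3,7): turn R to W, flip to black, move to (3,6). |black|=10
Step 14: on WHITE (3,6): turn R to N, flip to black, move to (2,6). |black|=11
Step 15: on BLACK (2,6): turn L to W, flip to white, move to (2,5). |black|=10
Step 16: on BLACK (2,5): turn L to S, flip to white, move to (3,5). |black|=9
Step 17: on BLACK (3,5): turn L to E, flip to white, move to (3,6). |black|=8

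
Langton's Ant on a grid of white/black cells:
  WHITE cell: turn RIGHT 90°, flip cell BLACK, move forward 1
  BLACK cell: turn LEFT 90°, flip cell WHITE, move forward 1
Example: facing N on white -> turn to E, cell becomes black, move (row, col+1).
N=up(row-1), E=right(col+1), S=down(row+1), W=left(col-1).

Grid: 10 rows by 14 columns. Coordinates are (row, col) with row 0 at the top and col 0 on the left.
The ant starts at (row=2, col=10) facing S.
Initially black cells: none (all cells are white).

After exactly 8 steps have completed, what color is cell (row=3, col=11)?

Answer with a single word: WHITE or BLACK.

Answer: BLACK

Derivation:
Step 1: on WHITE (2,10): turn R to W, flip to black, move to (2,9). |black|=1
Step 2: on WHITE (2,9): turn R to N, flip to black, move to (1,9). |black|=2
Step 3: on WHITE (1,9): turn R to E, flip to black, move to (1,10). |black|=3
Step 4: on WHITE (1,10): turn R to S, flip to black, move to (2,10). |black|=4
Step 5: on BLACK (2,10): turn L to E, flip to white, move to (2,11). |black|=3
Step 6: on WHITE (2,11): turn R to S, flip to black, move to (3,11). |black|=4
Step 7: on WHITE (3,11): turn R to W, flip to black, move to (3,10). |black|=5
Step 8: on WHITE (3,10): turn R to N, flip to black, move to (2,10). |black|=6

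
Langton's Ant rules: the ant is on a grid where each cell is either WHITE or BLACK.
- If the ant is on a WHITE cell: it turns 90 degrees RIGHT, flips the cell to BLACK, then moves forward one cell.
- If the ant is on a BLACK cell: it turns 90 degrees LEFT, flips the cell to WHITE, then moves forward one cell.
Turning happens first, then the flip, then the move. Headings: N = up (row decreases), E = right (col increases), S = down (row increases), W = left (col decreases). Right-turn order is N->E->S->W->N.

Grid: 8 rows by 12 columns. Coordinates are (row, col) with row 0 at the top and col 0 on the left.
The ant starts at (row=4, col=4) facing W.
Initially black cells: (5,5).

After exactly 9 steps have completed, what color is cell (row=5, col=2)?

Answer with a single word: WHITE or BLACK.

Step 1: on WHITE (4,4): turn R to N, flip to black, move to (3,4). |black|=2
Step 2: on WHITE (3,4): turn R to E, flip to black, move to (3,5). |black|=3
Step 3: on WHITE (3,5): turn R to S, flip to black, move to (4,5). |black|=4
Step 4: on WHITE (4,5): turn R to W, flip to black, move to (4,4). |black|=5
Step 5: on BLACK (4,4): turn L to S, flip to white, move to (5,4). |black|=4
Step 6: on WHITE (5,4): turn R to W, flip to black, move to (5,3). |black|=5
Step 7: on WHITE (5,3): turn R to N, flip to black, move to (4,3). |black|=6
Step 8: on WHITE (4,3): turn R to E, flip to black, move to (4,4). |black|=7
Step 9: on WHITE (4,4): turn R to S, flip to black, move to (5,4). |black|=8

Answer: WHITE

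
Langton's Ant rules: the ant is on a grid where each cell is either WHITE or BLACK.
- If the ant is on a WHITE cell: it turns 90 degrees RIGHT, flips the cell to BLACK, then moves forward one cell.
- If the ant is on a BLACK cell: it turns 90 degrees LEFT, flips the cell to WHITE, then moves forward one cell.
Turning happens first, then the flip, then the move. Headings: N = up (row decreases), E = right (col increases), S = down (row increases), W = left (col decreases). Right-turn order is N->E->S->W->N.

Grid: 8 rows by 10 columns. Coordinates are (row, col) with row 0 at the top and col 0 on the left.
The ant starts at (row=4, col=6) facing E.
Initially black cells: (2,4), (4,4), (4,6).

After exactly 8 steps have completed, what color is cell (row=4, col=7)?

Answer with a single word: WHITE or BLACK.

Answer: BLACK

Derivation:
Step 1: on BLACK (4,6): turn L to N, flip to white, move to (3,6). |black|=2
Step 2: on WHITE (3,6): turn R to E, flip to black, move to (3,7). |black|=3
Step 3: on WHITE (3,7): turn R to S, flip to black, move to (4,7). |black|=4
Step 4: on WHITE (4,7): turn R to W, flip to black, move to (4,6). |black|=5
Step 5: on WHITE (4,6): turn R to N, flip to black, move to (3,6). |black|=6
Step 6: on BLACK (3,6): turn L to W, flip to white, move to (3,5). |black|=5
Step 7: on WHITE (3,5): turn R to N, flip to black, move to (2,5). |black|=6
Step 8: on WHITE (2,5): turn R to E, flip to black, move to (2,6). |black|=7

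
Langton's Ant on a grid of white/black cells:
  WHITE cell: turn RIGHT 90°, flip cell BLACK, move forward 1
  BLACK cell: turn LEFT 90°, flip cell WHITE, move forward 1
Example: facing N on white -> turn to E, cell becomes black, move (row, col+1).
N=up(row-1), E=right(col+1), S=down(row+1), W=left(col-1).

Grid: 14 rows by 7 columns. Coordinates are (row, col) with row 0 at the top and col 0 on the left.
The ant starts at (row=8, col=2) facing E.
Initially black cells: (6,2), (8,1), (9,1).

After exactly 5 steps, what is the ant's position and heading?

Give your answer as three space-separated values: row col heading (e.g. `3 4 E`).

Answer: 9 0 N

Derivation:
Step 1: on WHITE (8,2): turn R to S, flip to black, move to (9,2). |black|=4
Step 2: on WHITE (9,2): turn R to W, flip to black, move to (9,1). |black|=5
Step 3: on BLACK (9,1): turn L to S, flip to white, move to (10,1). |black|=4
Step 4: on WHITE (10,1): turn R to W, flip to black, move to (10,0). |black|=5
Step 5: on WHITE (10,0): turn R to N, flip to black, move to (9,0). |black|=6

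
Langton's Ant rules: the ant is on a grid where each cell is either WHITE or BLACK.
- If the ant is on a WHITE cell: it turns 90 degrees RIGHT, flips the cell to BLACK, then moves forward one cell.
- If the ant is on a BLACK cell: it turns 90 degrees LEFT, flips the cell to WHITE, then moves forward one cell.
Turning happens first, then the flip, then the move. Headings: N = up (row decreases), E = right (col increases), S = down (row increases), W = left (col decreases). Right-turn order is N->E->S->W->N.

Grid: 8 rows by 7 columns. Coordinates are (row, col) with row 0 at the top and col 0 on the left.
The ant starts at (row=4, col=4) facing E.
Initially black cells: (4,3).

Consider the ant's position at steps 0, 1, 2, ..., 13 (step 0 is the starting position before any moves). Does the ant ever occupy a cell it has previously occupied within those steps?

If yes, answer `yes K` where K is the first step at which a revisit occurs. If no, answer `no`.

Answer: yes 7

Derivation:
Step 1: on WHITE (4,4): turn R to S, flip to black, move to (5,4). |black|=2 — new cell
Step 2: on WHITE (5,4): turn R to W, flip to black, move to (5,3). |black|=3 — new cell
Step 3: on WHITE (5,3): turn R to N, flip to black, move to (4,3). |black|=4 — new cell
Step 4: on BLACK (4,3): turn L to W, flip to white, move to (4,2). |black|=3 — new cell
Step 5: on WHITE (4,2): turn R to N, flip to black, move to (3,2). |black|=4 — new cell
Step 6: on WHITE (3,2): turn R to E, flip to black, move to (3,3). |black|=5 — new cell
Step 7: on WHITE (3,3): turn R to S, flip to black, move to (4,3). |black|=6 — REVISIT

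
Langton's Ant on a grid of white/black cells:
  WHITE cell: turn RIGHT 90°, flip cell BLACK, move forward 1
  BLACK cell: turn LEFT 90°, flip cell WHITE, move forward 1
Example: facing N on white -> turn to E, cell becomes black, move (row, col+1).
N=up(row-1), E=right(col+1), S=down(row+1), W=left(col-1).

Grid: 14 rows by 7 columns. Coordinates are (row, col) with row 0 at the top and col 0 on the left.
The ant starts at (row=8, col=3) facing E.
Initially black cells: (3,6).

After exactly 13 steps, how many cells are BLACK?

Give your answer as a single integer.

Answer: 10

Derivation:
Step 1: on WHITE (8,3): turn R to S, flip to black, move to (9,3). |black|=2
Step 2: on WHITE (9,3): turn R to W, flip to black, move to (9,2). |black|=3
Step 3: on WHITE (9,2): turn R to N, flip to black, move to (8,2). |black|=4
Step 4: on WHITE (8,2): turn R to E, flip to black, move to (8,3). |black|=5
Step 5: on BLACK (8,3): turn L to N, flip to white, move to (7,3). |black|=4
Step 6: on WHITE (7,3): turn R to E, flip to black, move to (7,4). |black|=5
Step 7: on WHITE (7,4): turn R to S, flip to black, move to (8,4). |black|=6
Step 8: on WHITE (8,4): turn R to W, flip to black, move to (8,3). |black|=7
Step 9: on WHITE (8,3): turn R to N, flip to black, move to (7,3). |black|=8
Step 10: on BLACK (7,3): turn L to W, flip to white, move to (7,2). |black|=7
Step 11: on WHITE (7,2): turn R to N, flip to black, move to (6,2). |black|=8
Step 12: on WHITE (6,2): turn R to E, flip to black, move to (6,3). |black|=9
Step 13: on WHITE (6,3): turn R to S, flip to black, move to (7,3). |black|=10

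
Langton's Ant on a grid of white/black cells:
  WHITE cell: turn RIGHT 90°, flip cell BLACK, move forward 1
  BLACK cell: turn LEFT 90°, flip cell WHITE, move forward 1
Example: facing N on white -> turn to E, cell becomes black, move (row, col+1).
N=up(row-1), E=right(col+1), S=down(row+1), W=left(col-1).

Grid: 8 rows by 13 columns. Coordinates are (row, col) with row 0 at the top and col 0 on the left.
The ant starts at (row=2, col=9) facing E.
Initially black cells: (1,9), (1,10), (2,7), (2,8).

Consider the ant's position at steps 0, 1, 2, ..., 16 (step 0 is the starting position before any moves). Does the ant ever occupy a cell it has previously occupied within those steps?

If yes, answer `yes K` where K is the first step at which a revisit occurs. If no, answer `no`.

Answer: yes 8

Derivation:
Step 1: on WHITE (2,9): turn R to S, flip to black, move to (3,9). |black|=5 — new cell
Step 2: on WHITE (3,9): turn R to W, flip to black, move to (3,8). |black|=6 — new cell
Step 3: on WHITE (3,8): turn R to N, flip to black, move to (2,8). |black|=7 — new cell
Step 4: on BLACK (2,8): turn L to W, flip to white, move to (2,7). |black|=6 — new cell
Step 5: on BLACK (2,7): turn L to S, flip to white, move to (3,7). |black|=5 — new cell
Step 6: on WHITE (3,7): turn R to W, flip to black, move to (3,6). |black|=6 — new cell
Step 7: on WHITE (3,6): turn R to N, flip to black, move to (2,6). |black|=7 — new cell
Step 8: on WHITE (2,6): turn R to E, flip to black, move to (2,7). |black|=8 — REVISIT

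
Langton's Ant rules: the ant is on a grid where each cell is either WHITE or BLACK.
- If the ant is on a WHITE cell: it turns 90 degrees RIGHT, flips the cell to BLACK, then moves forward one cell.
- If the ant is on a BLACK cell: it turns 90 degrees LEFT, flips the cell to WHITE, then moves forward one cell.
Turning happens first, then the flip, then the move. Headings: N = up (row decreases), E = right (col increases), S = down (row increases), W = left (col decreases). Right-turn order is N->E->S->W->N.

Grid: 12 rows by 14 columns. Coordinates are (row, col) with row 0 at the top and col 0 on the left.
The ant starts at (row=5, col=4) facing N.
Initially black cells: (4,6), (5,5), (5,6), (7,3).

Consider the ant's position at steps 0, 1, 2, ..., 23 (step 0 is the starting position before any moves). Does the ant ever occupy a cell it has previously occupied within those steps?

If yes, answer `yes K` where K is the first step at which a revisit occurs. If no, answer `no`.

Answer: yes 7

Derivation:
Step 1: on WHITE (5,4): turn R to E, flip to black, move to (5,5). |black|=5 — new cell
Step 2: on BLACK (5,5): turn L to N, flip to white, move to (4,5). |black|=4 — new cell
Step 3: on WHITE (4,5): turn R to E, flip to black, move to (4,6). |black|=5 — new cell
Step 4: on BLACK (4,6): turn L to N, flip to white, move to (3,6). |black|=4 — new cell
Step 5: on WHITE (3,6): turn R to E, flip to black, move to (3,7). |black|=5 — new cell
Step 6: on WHITE (3,7): turn R to S, flip to black, move to (4,7). |black|=6 — new cell
Step 7: on WHITE (4,7): turn R to W, flip to black, move to (4,6). |black|=7 — REVISIT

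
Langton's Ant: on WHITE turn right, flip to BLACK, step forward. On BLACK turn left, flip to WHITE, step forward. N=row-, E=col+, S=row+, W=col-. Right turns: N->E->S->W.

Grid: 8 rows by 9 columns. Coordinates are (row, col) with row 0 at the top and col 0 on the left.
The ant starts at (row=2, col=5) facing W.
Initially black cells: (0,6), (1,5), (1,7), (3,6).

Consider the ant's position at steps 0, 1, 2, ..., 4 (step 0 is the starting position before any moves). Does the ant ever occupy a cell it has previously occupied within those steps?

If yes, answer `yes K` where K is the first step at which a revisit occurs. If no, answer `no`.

Answer: no

Derivation:
Step 1: on WHITE (2,5): turn R to N, flip to black, move to (1,5). |black|=5 — new cell
Step 2: on BLACK (1,5): turn L to W, flip to white, move to (1,4). |black|=4 — new cell
Step 3: on WHITE (1,4): turn R to N, flip to black, move to (0,4). |black|=5 — new cell
Step 4: on WHITE (0,4): turn R to E, flip to black, move to (0,5). |black|=6 — new cell
No revisit within 4 steps.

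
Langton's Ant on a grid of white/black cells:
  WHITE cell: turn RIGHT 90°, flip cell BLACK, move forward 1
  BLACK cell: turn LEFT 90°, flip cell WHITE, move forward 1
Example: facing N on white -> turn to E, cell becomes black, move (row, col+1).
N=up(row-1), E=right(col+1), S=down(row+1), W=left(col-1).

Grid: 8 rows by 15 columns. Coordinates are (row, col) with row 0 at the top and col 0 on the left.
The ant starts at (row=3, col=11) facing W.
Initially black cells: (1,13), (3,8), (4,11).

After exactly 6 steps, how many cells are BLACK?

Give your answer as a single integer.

Answer: 5

Derivation:
Step 1: on WHITE (3,11): turn R to N, flip to black, move to (2,11). |black|=4
Step 2: on WHITE (2,11): turn R to E, flip to black, move to (2,12). |black|=5
Step 3: on WHITE (2,12): turn R to S, flip to black, move to (3,12). |black|=6
Step 4: on WHITE (3,12): turn R to W, flip to black, move to (3,11). |black|=7
Step 5: on BLACK (3,11): turn L to S, flip to white, move to (4,11). |black|=6
Step 6: on BLACK (4,11): turn L to E, flip to white, move to (4,12). |black|=5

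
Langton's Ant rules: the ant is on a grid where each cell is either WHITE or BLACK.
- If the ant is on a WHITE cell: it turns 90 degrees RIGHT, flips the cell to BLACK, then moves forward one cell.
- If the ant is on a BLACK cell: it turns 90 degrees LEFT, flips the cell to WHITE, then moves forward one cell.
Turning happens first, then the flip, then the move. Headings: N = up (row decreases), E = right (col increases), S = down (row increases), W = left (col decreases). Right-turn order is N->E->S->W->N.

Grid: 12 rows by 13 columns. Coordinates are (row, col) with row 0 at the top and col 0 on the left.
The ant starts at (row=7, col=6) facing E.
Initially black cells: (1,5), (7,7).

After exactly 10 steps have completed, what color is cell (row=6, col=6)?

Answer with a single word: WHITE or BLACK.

Step 1: on WHITE (7,6): turn R to S, flip to black, move to (8,6). |black|=3
Step 2: on WHITE (8,6): turn R to W, flip to black, move to (8,5). |black|=4
Step 3: on WHITE (8,5): turn R to N, flip to black, move to (7,5). |black|=5
Step 4: on WHITE (7,5): turn R to E, flip to black, move to (7,6). |black|=6
Step 5: on BLACK (7,6): turn L to N, flip to white, move to (6,6). |black|=5
Step 6: on WHITE (6,6): turn R to E, flip to black, move to (6,7). |black|=6
Step 7: on WHITE (6,7): turn R to S, flip to black, move to (7,7). |black|=7
Step 8: on BLACK (7,7): turn L to E, flip to white, move to (7,8). |black|=6
Step 9: on WHITE (7,8): turn R to S, flip to black, move to (8,8). |black|=7
Step 10: on WHITE (8,8): turn R to W, flip to black, move to (8,7). |black|=8

Answer: BLACK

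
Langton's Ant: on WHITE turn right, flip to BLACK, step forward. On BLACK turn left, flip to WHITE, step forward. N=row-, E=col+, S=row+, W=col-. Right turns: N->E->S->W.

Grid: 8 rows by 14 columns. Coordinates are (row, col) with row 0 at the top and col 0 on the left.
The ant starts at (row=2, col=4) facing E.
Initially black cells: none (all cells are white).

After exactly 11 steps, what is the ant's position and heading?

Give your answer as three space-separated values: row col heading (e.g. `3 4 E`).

Answer: 0 3 N

Derivation:
Step 1: on WHITE (2,4): turn R to S, flip to black, move to (3,4). |black|=1
Step 2: on WHITE (3,4): turn R to W, flip to black, move to (3,3). |black|=2
Step 3: on WHITE (3,3): turn R to N, flip to black, move to (2,3). |black|=3
Step 4: on WHITE (2,3): turn R to E, flip to black, move to (2,4). |black|=4
Step 5: on BLACK (2,4): turn L to N, flip to white, move to (1,4). |black|=3
Step 6: on WHITE (1,4): turn R to E, flip to black, move to (1,5). |black|=4
Step 7: on WHITE (1,5): turn R to S, flip to black, move to (2,5). |black|=5
Step 8: on WHITE (2,5): turn R to W, flip to black, move to (2,4). |black|=6
Step 9: on WHITE (2,4): turn R to N, flip to black, move to (1,4). |black|=7
Step 10: on BLACK (1,4): turn L to W, flip to white, move to (1,3). |black|=6
Step 11: on WHITE (1,3): turn R to N, flip to black, move to (0,3). |black|=7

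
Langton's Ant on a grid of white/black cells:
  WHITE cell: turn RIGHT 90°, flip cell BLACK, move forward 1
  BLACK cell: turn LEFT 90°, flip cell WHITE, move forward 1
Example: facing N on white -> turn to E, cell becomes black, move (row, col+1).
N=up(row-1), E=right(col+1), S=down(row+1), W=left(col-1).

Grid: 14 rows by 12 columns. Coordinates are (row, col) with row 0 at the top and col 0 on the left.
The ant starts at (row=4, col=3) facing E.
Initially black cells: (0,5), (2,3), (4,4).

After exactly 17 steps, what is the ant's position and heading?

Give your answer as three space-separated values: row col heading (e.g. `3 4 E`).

Answer: 3 5 N

Derivation:
Step 1: on WHITE (4,3): turn R to S, flip to black, move to (5,3). |black|=4
Step 2: on WHITE (5,3): turn R to W, flip to black, move to (5,2). |black|=5
Step 3: on WHITE (5,2): turn R to N, flip to black, move to (4,2). |black|=6
Step 4: on WHITE (4,2): turn R to E, flip to black, move to (4,3). |black|=7
Step 5: on BLACK (4,3): turn L to N, flip to white, move to (3,3). |black|=6
Step 6: on WHITE (3,3): turn R to E, flip to black, move to (3,4). |black|=7
Step 7: on WHITE (3,4): turn R to S, flip to black, move to (4,4). |black|=8
Step 8: on BLACK (4,4): turn L to E, flip to white, move to (4,5). |black|=7
Step 9: on WHITE (4,5): turn R to S, flip to black, move to (5,5). |black|=8
Step 10: on WHITE (5,5): turn R to W, flip to black, move to (5,4). |black|=9
Step 11: on WHITE (5,4): turn R to N, flip to black, move to (4,4). |black|=10
Step 12: on WHITE (4,4): turn R to E, flip to black, move to (4,5). |black|=11
Step 13: on BLACK (4,5): turn L to N, flip to white, move to (3,5). |black|=10
Step 14: on WHITE (3,5): turn R to E, flip to black, move to (3,6). |black|=11
Step 15: on WHITE (3,6): turn R to S, flip to black, move to (4,6). |black|=12
Step 16: on WHITE (4,6): turn R to W, flip to black, move to (4,5). |black|=13
Step 17: on WHITE (4,5): turn R to N, flip to black, move to (3,5). |black|=14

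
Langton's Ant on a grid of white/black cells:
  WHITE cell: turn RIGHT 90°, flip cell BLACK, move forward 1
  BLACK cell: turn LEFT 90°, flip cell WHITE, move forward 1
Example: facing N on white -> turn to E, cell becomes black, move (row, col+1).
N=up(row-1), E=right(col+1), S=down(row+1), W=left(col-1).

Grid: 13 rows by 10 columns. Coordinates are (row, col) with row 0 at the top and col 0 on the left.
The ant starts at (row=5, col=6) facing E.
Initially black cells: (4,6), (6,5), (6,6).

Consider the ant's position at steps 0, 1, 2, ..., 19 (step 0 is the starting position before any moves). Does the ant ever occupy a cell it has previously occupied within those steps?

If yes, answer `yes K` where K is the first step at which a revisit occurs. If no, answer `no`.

Step 1: on WHITE (5,6): turn R to S, flip to black, move to (6,6). |black|=4 — new cell
Step 2: on BLACK (6,6): turn L to E, flip to white, move to (6,7). |black|=3 — new cell
Step 3: on WHITE (6,7): turn R to S, flip to black, move to (7,7). |black|=4 — new cell
Step 4: on WHITE (7,7): turn R to W, flip to black, move to (7,6). |black|=5 — new cell
Step 5: on WHITE (7,6): turn R to N, flip to black, move to (6,6). |black|=6 — REVISIT

Answer: yes 5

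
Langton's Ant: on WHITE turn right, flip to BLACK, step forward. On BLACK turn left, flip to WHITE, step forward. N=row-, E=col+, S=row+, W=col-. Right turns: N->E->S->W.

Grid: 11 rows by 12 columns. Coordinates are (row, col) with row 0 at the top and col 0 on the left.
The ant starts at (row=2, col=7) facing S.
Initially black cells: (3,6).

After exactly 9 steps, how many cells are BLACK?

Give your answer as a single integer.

Step 1: on WHITE (2,7): turn R to W, flip to black, move to (2,6). |black|=2
Step 2: on WHITE (2,6): turn R to N, flip to black, move to (1,6). |black|=3
Step 3: on WHITE (1,6): turn R to E, flip to black, move to (1,7). |black|=4
Step 4: on WHITE (1,7): turn R to S, flip to black, move to (2,7). |black|=5
Step 5: on BLACK (2,7): turn L to E, flip to white, move to (2,8). |black|=4
Step 6: on WHITE (2,8): turn R to S, flip to black, move to (3,8). |black|=5
Step 7: on WHITE (3,8): turn R to W, flip to black, move to (3,7). |black|=6
Step 8: on WHITE (3,7): turn R to N, flip to black, move to (2,7). |black|=7
Step 9: on WHITE (2,7): turn R to E, flip to black, move to (2,8). |black|=8

Answer: 8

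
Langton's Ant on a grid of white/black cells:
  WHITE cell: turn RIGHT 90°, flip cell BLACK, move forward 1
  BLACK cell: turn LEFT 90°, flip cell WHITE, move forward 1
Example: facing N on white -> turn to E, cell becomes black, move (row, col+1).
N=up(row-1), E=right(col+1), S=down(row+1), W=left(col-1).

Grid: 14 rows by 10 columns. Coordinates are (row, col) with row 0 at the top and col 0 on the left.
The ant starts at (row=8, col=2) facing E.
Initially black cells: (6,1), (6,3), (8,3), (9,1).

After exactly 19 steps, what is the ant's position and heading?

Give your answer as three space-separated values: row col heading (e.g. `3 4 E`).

Step 1: on WHITE (8,2): turn R to S, flip to black, move to (9,2). |black|=5
Step 2: on WHITE (9,2): turn R to W, flip to black, move to (9,1). |black|=6
Step 3: on BLACK (9,1): turn L to S, flip to white, move to (10,1). |black|=5
Step 4: on WHITE (10,1): turn R to W, flip to black, move to (10,0). |black|=6
Step 5: on WHITE (10,0): turn R to N, flip to black, move to (9,0). |black|=7
Step 6: on WHITE (9,0): turn R to E, flip to black, move to (9,1). |black|=8
Step 7: on WHITE (9,1): turn R to S, flip to black, move to (10,1). |black|=9
Step 8: on BLACK (10,1): turn L to E, flip to white, move to (10,2). |black|=8
Step 9: on WHITE (10,2): turn R to S, flip to black, move to (11,2). |black|=9
Step 10: on WHITE (11,2): turn R to W, flip to black, move to (11,1). |black|=10
Step 11: on WHITE (11,1): turn R to N, flip to black, move to (10,1). |black|=11
Step 12: on WHITE (10,1): turn R to E, flip to black, move to (10,2). |black|=12
Step 13: on BLACK (10,2): turn L to N, flip to white, move to (9,2). |black|=11
Step 14: on BLACK (9,2): turn L to W, flip to white, move to (9,1). |black|=10
Step 15: on BLACK (9,1): turn L to S, flip to white, move to (10,1). |black|=9
Step 16: on BLACK (10,1): turn L to E, flip to white, move to (10,2). |black|=8
Step 17: on WHITE (10,2): turn R to S, flip to black, move to (11,2). |black|=9
Step 18: on BLACK (11,2): turn L to E, flip to white, move to (11,3). |black|=8
Step 19: on WHITE (11,3): turn R to S, flip to black, move to (12,3). |black|=9

Answer: 12 3 S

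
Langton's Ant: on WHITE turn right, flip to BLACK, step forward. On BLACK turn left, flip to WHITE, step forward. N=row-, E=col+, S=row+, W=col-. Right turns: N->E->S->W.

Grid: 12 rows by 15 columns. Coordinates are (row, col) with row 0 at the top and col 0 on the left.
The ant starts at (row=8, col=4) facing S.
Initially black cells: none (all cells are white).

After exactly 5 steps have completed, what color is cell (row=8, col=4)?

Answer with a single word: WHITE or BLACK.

Step 1: on WHITE (8,4): turn R to W, flip to black, move to (8,3). |black|=1
Step 2: on WHITE (8,3): turn R to N, flip to black, move to (7,3). |black|=2
Step 3: on WHITE (7,3): turn R to E, flip to black, move to (7,4). |black|=3
Step 4: on WHITE (7,4): turn R to S, flip to black, move to (8,4). |black|=4
Step 5: on BLACK (8,4): turn L to E, flip to white, move to (8,5). |black|=3

Answer: WHITE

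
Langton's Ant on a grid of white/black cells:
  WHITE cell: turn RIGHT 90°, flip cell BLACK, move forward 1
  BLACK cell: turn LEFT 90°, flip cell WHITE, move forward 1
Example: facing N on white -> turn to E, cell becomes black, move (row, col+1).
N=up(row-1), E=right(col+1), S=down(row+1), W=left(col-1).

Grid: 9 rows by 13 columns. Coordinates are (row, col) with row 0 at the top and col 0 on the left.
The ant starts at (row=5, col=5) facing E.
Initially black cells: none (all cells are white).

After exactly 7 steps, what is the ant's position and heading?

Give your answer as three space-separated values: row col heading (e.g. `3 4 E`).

Answer: 5 6 S

Derivation:
Step 1: on WHITE (5,5): turn R to S, flip to black, move to (6,5). |black|=1
Step 2: on WHITE (6,5): turn R to W, flip to black, move to (6,4). |black|=2
Step 3: on WHITE (6,4): turn R to N, flip to black, move to (5,4). |black|=3
Step 4: on WHITE (5,4): turn R to E, flip to black, move to (5,5). |black|=4
Step 5: on BLACK (5,5): turn L to N, flip to white, move to (4,5). |black|=3
Step 6: on WHITE (4,5): turn R to E, flip to black, move to (4,6). |black|=4
Step 7: on WHITE (4,6): turn R to S, flip to black, move to (5,6). |black|=5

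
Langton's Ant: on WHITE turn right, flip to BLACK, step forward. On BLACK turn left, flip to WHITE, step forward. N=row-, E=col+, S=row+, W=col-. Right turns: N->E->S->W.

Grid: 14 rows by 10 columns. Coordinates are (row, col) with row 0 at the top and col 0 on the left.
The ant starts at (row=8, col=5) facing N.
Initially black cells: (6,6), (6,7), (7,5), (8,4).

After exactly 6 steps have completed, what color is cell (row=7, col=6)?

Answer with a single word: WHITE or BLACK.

Step 1: on WHITE (8,5): turn R to E, flip to black, move to (8,6). |black|=5
Step 2: on WHITE (8,6): turn R to S, flip to black, move to (9,6). |black|=6
Step 3: on WHITE (9,6): turn R to W, flip to black, move to (9,5). |black|=7
Step 4: on WHITE (9,5): turn R to N, flip to black, move to (8,5). |black|=8
Step 5: on BLACK (8,5): turn L to W, flip to white, move to (8,4). |black|=7
Step 6: on BLACK (8,4): turn L to S, flip to white, move to (9,4). |black|=6

Answer: WHITE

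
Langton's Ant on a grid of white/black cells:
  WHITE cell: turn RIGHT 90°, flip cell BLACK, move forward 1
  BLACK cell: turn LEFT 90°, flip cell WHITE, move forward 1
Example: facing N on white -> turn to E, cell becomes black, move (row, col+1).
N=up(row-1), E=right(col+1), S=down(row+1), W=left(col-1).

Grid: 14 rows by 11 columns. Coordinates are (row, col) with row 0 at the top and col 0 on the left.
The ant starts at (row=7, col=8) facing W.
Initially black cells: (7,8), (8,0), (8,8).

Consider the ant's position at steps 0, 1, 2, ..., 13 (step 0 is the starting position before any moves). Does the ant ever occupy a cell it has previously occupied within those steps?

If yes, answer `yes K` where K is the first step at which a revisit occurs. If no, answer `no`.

Step 1: on BLACK (7,8): turn L to S, flip to white, move to (8,8). |black|=2 — new cell
Step 2: on BLACK (8,8): turn L to E, flip to white, move to (8,9). |black|=1 — new cell
Step 3: on WHITE (8,9): turn R to S, flip to black, move to (9,9). |black|=2 — new cell
Step 4: on WHITE (9,9): turn R to W, flip to black, move to (9,8). |black|=3 — new cell
Step 5: on WHITE (9,8): turn R to N, flip to black, move to (8,8). |black|=4 — REVISIT

Answer: yes 5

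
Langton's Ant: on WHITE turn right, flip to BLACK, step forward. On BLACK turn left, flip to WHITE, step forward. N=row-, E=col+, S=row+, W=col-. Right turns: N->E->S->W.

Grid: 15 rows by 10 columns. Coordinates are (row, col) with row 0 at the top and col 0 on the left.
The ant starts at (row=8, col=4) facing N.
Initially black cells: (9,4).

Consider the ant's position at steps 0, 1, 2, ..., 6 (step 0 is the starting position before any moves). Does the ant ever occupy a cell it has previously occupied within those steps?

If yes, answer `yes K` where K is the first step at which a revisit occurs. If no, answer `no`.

Answer: no

Derivation:
Step 1: on WHITE (8,4): turn R to E, flip to black, move to (8,5). |black|=2 — new cell
Step 2: on WHITE (8,5): turn R to S, flip to black, move to (9,5). |black|=3 — new cell
Step 3: on WHITE (9,5): turn R to W, flip to black, move to (9,4). |black|=4 — new cell
Step 4: on BLACK (9,4): turn L to S, flip to white, move to (10,4). |black|=3 — new cell
Step 5: on WHITE (10,4): turn R to W, flip to black, move to (10,3). |black|=4 — new cell
Step 6: on WHITE (10,3): turn R to N, flip to black, move to (9,3). |black|=5 — new cell
No revisit within 6 steps.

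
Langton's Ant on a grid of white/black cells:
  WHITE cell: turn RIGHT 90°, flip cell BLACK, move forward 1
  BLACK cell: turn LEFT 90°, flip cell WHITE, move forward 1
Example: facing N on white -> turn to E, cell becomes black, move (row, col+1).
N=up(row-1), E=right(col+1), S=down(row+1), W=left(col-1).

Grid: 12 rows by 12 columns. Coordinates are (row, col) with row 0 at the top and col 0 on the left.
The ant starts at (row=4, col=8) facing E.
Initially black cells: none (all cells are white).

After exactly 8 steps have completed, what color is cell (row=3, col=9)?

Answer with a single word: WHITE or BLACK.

Step 1: on WHITE (4,8): turn R to S, flip to black, move to (5,8). |black|=1
Step 2: on WHITE (5,8): turn R to W, flip to black, move to (5,7). |black|=2
Step 3: on WHITE (5,7): turn R to N, flip to black, move to (4,7). |black|=3
Step 4: on WHITE (4,7): turn R to E, flip to black, move to (4,8). |black|=4
Step 5: on BLACK (4,8): turn L to N, flip to white, move to (3,8). |black|=3
Step 6: on WHITE (3,8): turn R to E, flip to black, move to (3,9). |black|=4
Step 7: on WHITE (3,9): turn R to S, flip to black, move to (4,9). |black|=5
Step 8: on WHITE (4,9): turn R to W, flip to black, move to (4,8). |black|=6

Answer: BLACK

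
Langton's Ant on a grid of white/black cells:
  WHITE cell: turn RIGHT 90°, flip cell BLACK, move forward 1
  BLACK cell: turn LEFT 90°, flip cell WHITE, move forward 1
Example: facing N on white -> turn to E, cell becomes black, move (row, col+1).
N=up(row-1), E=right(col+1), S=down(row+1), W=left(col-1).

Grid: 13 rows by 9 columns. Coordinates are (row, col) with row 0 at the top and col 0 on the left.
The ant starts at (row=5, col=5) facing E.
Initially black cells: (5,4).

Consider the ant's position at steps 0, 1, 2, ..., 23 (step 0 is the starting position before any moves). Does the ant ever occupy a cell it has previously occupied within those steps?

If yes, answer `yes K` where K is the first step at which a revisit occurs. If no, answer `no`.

Answer: yes 7

Derivation:
Step 1: on WHITE (5,5): turn R to S, flip to black, move to (6,5). |black|=2 — new cell
Step 2: on WHITE (6,5): turn R to W, flip to black, move to (6,4). |black|=3 — new cell
Step 3: on WHITE (6,4): turn R to N, flip to black, move to (5,4). |black|=4 — new cell
Step 4: on BLACK (5,4): turn L to W, flip to white, move to (5,3). |black|=3 — new cell
Step 5: on WHITE (5,3): turn R to N, flip to black, move to (4,3). |black|=4 — new cell
Step 6: on WHITE (4,3): turn R to E, flip to black, move to (4,4). |black|=5 — new cell
Step 7: on WHITE (4,4): turn R to S, flip to black, move to (5,4). |black|=6 — REVISIT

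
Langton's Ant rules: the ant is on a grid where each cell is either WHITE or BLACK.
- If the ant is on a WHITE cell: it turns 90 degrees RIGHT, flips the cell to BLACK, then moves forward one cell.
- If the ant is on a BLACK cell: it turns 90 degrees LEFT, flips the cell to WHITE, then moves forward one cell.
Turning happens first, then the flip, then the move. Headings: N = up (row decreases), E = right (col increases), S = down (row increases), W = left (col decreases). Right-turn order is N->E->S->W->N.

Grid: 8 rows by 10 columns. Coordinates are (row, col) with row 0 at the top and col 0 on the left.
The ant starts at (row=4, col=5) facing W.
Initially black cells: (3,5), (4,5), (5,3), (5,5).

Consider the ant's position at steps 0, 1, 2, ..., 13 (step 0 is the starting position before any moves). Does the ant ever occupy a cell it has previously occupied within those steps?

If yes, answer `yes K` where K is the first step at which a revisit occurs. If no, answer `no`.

Step 1: on BLACK (4,5): turn L to S, flip to white, move to (5,5). |black|=3 — new cell
Step 2: on BLACK (5,5): turn L to E, flip to white, move to (5,6). |black|=2 — new cell
Step 3: on WHITE (5,6): turn R to S, flip to black, move to (6,6). |black|=3 — new cell
Step 4: on WHITE (6,6): turn R to W, flip to black, move to (6,5). |black|=4 — new cell
Step 5: on WHITE (6,5): turn R to N, flip to black, move to (5,5). |black|=5 — REVISIT

Answer: yes 5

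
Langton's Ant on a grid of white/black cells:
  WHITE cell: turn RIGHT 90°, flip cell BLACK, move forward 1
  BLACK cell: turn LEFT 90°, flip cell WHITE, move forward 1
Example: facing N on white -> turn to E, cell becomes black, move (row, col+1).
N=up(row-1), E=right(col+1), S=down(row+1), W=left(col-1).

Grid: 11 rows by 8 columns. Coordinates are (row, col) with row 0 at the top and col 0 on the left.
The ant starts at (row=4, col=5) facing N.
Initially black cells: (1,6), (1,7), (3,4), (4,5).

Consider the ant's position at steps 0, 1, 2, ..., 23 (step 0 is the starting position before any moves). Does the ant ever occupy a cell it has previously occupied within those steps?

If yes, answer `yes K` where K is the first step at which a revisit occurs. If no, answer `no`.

Step 1: on BLACK (4,5): turn L to W, flip to white, move to (4,4). |black|=3 — new cell
Step 2: on WHITE (4,4): turn R to N, flip to black, move to (3,4). |black|=4 — new cell
Step 3: on BLACK (3,4): turn L to W, flip to white, move to (3,3). |black|=3 — new cell
Step 4: on WHITE (3,3): turn R to N, flip to black, move to (2,3). |black|=4 — new cell
Step 5: on WHITE (2,3): turn R to E, flip to black, move to (2,4). |black|=5 — new cell
Step 6: on WHITE (2,4): turn R to S, flip to black, move to (3,4). |black|=6 — REVISIT

Answer: yes 6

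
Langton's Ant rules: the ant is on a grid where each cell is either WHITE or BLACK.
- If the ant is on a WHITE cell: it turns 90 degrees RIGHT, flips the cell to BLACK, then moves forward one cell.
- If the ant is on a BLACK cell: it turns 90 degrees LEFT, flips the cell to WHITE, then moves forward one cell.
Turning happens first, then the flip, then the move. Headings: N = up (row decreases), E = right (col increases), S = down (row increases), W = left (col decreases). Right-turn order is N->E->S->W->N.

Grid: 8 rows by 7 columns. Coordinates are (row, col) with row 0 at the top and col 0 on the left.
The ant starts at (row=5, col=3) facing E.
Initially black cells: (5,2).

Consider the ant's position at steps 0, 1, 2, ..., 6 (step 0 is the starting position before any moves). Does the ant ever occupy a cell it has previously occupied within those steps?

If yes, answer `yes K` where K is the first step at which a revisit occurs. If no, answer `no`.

Answer: no

Derivation:
Step 1: on WHITE (5,3): turn R to S, flip to black, move to (6,3). |black|=2 — new cell
Step 2: on WHITE (6,3): turn R to W, flip to black, move to (6,2). |black|=3 — new cell
Step 3: on WHITE (6,2): turn R to N, flip to black, move to (5,2). |black|=4 — new cell
Step 4: on BLACK (5,2): turn L to W, flip to white, move to (5,1). |black|=3 — new cell
Step 5: on WHITE (5,1): turn R to N, flip to black, move to (4,1). |black|=4 — new cell
Step 6: on WHITE (4,1): turn R to E, flip to black, move to (4,2). |black|=5 — new cell
No revisit within 6 steps.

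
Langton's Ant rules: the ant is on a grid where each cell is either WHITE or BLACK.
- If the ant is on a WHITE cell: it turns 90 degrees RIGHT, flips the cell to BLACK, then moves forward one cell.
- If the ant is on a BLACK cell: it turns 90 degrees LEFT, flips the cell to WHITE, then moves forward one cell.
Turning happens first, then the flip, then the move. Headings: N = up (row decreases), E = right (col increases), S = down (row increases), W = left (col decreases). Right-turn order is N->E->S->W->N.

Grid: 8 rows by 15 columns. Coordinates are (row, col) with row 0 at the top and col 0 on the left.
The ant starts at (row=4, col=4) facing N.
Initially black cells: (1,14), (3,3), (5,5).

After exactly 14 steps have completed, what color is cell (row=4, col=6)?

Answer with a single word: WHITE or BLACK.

Step 1: on WHITE (4,4): turn R to E, flip to black, move to (4,5). |black|=4
Step 2: on WHITE (4,5): turn R to S, flip to black, move to (5,5). |black|=5
Step 3: on BLACK (5,5): turn L to E, flip to white, move to (5,6). |black|=4
Step 4: on WHITE (5,6): turn R to S, flip to black, move to (6,6). |black|=5
Step 5: on WHITE (6,6): turn R to W, flip to black, move to (6,5). |black|=6
Step 6: on WHITE (6,5): turn R to N, flip to black, move to (5,5). |black|=7
Step 7: on WHITE (5,5): turn R to E, flip to black, move to (5,6). |black|=8
Step 8: on BLACK (5,6): turn L to N, flip to white, move to (4,6). |black|=7
Step 9: on WHITE (4,6): turn R to E, flip to black, move to (4,7). |black|=8
Step 10: on WHITE (4,7): turn R to S, flip to black, move to (5,7). |black|=9
Step 11: on WHITE (5,7): turn R to W, flip to black, move to (5,6). |black|=10
Step 12: on WHITE (5,6): turn R to N, flip to black, move to (4,6). |black|=11
Step 13: on BLACK (4,6): turn L to W, flip to white, move to (4,5). |black|=10
Step 14: on BLACK (4,5): turn L to S, flip to white, move to (5,5). |black|=9

Answer: WHITE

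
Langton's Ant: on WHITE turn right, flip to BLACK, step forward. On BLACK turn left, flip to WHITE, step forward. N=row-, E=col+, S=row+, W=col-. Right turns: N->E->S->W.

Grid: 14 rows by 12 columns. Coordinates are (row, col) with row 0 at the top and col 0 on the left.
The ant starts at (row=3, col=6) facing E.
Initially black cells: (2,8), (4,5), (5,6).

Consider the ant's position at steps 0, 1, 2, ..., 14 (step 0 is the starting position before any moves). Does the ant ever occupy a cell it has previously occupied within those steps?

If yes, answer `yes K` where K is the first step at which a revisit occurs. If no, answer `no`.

Answer: yes 6

Derivation:
Step 1: on WHITE (3,6): turn R to S, flip to black, move to (4,6). |black|=4 — new cell
Step 2: on WHITE (4,6): turn R to W, flip to black, move to (4,5). |black|=5 — new cell
Step 3: on BLACK (4,5): turn L to S, flip to white, move to (5,5). |black|=4 — new cell
Step 4: on WHITE (5,5): turn R to W, flip to black, move to (5,4). |black|=5 — new cell
Step 5: on WHITE (5,4): turn R to N, flip to black, move to (4,4). |black|=6 — new cell
Step 6: on WHITE (4,4): turn R to E, flip to black, move to (4,5). |black|=7 — REVISIT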